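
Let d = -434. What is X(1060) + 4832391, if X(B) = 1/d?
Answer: 2097257693/434 ≈ 4.8324e+6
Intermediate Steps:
X(B) = -1/434 (X(B) = 1/(-434) = -1/434)
X(1060) + 4832391 = -1/434 + 4832391 = 2097257693/434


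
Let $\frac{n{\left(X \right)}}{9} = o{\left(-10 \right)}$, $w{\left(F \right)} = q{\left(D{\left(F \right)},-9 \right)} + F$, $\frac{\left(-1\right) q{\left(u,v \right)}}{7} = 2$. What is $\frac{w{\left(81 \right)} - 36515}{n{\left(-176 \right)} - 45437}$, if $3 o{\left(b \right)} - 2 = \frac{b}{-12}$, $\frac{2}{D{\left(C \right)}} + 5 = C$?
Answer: $\frac{72896}{90857} \approx 0.80232$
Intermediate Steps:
$D{\left(C \right)} = \frac{2}{-5 + C}$
$o{\left(b \right)} = \frac{2}{3} - \frac{b}{36}$ ($o{\left(b \right)} = \frac{2}{3} + \frac{b \frac{1}{-12}}{3} = \frac{2}{3} + \frac{b \left(- \frac{1}{12}\right)}{3} = \frac{2}{3} + \frac{\left(- \frac{1}{12}\right) b}{3} = \frac{2}{3} - \frac{b}{36}$)
$q{\left(u,v \right)} = -14$ ($q{\left(u,v \right)} = \left(-7\right) 2 = -14$)
$w{\left(F \right)} = -14 + F$
$n{\left(X \right)} = \frac{17}{2}$ ($n{\left(X \right)} = 9 \left(\frac{2}{3} - - \frac{5}{18}\right) = 9 \left(\frac{2}{3} + \frac{5}{18}\right) = 9 \cdot \frac{17}{18} = \frac{17}{2}$)
$\frac{w{\left(81 \right)} - 36515}{n{\left(-176 \right)} - 45437} = \frac{\left(-14 + 81\right) - 36515}{\frac{17}{2} - 45437} = \frac{67 - 36515}{- \frac{90857}{2}} = \left(-36448\right) \left(- \frac{2}{90857}\right) = \frac{72896}{90857}$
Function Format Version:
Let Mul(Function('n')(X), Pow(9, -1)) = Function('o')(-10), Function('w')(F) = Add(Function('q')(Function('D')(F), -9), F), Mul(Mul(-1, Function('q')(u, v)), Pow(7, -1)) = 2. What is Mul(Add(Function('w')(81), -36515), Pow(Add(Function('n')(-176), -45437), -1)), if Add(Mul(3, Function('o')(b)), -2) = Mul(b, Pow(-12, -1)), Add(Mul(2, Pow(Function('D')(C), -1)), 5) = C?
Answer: Rational(72896, 90857) ≈ 0.80232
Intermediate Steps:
Function('D')(C) = Mul(2, Pow(Add(-5, C), -1))
Function('o')(b) = Add(Rational(2, 3), Mul(Rational(-1, 36), b)) (Function('o')(b) = Add(Rational(2, 3), Mul(Rational(1, 3), Mul(b, Pow(-12, -1)))) = Add(Rational(2, 3), Mul(Rational(1, 3), Mul(b, Rational(-1, 12)))) = Add(Rational(2, 3), Mul(Rational(1, 3), Mul(Rational(-1, 12), b))) = Add(Rational(2, 3), Mul(Rational(-1, 36), b)))
Function('q')(u, v) = -14 (Function('q')(u, v) = Mul(-7, 2) = -14)
Function('w')(F) = Add(-14, F)
Function('n')(X) = Rational(17, 2) (Function('n')(X) = Mul(9, Add(Rational(2, 3), Mul(Rational(-1, 36), -10))) = Mul(9, Add(Rational(2, 3), Rational(5, 18))) = Mul(9, Rational(17, 18)) = Rational(17, 2))
Mul(Add(Function('w')(81), -36515), Pow(Add(Function('n')(-176), -45437), -1)) = Mul(Add(Add(-14, 81), -36515), Pow(Add(Rational(17, 2), -45437), -1)) = Mul(Add(67, -36515), Pow(Rational(-90857, 2), -1)) = Mul(-36448, Rational(-2, 90857)) = Rational(72896, 90857)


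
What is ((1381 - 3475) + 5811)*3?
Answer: 11151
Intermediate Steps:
((1381 - 3475) + 5811)*3 = (-2094 + 5811)*3 = 3717*3 = 11151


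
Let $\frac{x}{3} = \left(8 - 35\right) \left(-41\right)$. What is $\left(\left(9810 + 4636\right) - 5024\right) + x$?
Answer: $12743$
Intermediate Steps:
$x = 3321$ ($x = 3 \left(8 - 35\right) \left(-41\right) = 3 \left(\left(-27\right) \left(-41\right)\right) = 3 \cdot 1107 = 3321$)
$\left(\left(9810 + 4636\right) - 5024\right) + x = \left(\left(9810 + 4636\right) - 5024\right) + 3321 = \left(14446 - 5024\right) + 3321 = 9422 + 3321 = 12743$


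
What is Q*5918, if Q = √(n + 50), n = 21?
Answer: 5918*√71 ≈ 49866.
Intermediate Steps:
Q = √71 (Q = √(21 + 50) = √71 ≈ 8.4261)
Q*5918 = √71*5918 = 5918*√71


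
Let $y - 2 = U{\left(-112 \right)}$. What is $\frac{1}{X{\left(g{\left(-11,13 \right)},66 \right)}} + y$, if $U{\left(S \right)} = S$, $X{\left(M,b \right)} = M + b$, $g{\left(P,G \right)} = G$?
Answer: $- \frac{8689}{79} \approx -109.99$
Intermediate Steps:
$y = -110$ ($y = 2 - 112 = -110$)
$\frac{1}{X{\left(g{\left(-11,13 \right)},66 \right)}} + y = \frac{1}{13 + 66} - 110 = \frac{1}{79} - 110 = - \frac{8689}{79}$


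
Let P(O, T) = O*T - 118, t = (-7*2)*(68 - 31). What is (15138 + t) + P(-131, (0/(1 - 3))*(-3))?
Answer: 14502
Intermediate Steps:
t = -518 (t = -14*37 = -518)
P(O, T) = -118 + O*T
(15138 + t) + P(-131, (0/(1 - 3))*(-3)) = (15138 - 518) + (-118 - 131*0/(1 - 3)*(-3)) = 14620 + (-118 - 131*0/(-2)*(-3)) = 14620 + (-118 - 131*(-1/2*0)*(-3)) = 14620 + (-118 - 0*(-3)) = 14620 + (-118 - 131*0) = 14620 + (-118 + 0) = 14620 - 118 = 14502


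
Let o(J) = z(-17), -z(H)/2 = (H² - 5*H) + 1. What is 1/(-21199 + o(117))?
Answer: -1/21949 ≈ -4.5560e-5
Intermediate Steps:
z(H) = -2 - 2*H² + 10*H (z(H) = -2*((H² - 5*H) + 1) = -2*(1 + H² - 5*H) = -2 - 2*H² + 10*H)
o(J) = -750 (o(J) = -2 - 2*(-17)² + 10*(-17) = -2 - 2*289 - 170 = -2 - 578 - 170 = -750)
1/(-21199 + o(117)) = 1/(-21199 - 750) = 1/(-21949) = -1/21949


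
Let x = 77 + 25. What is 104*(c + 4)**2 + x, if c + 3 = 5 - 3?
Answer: 1038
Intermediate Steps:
c = -1 (c = -3 + (5 - 3) = -3 + 2 = -1)
x = 102
104*(c + 4)**2 + x = 104*(-1 + 4)**2 + 102 = 104*3**2 + 102 = 104*9 + 102 = 936 + 102 = 1038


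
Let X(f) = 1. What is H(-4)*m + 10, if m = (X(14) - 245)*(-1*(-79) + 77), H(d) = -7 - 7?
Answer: 532906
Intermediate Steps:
H(d) = -14
m = -38064 (m = (1 - 245)*(-1*(-79) + 77) = -244*(79 + 77) = -244*156 = -38064)
H(-4)*m + 10 = -14*(-38064) + 10 = 532896 + 10 = 532906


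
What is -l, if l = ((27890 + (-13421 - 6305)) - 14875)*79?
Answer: 530169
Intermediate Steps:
l = -530169 (l = ((27890 - 19726) - 14875)*79 = (8164 - 14875)*79 = -6711*79 = -530169)
-l = -1*(-530169) = 530169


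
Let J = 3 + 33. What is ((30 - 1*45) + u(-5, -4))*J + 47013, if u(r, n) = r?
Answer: 46293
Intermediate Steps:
J = 36
((30 - 1*45) + u(-5, -4))*J + 47013 = ((30 - 1*45) - 5)*36 + 47013 = ((30 - 45) - 5)*36 + 47013 = (-15 - 5)*36 + 47013 = -20*36 + 47013 = -720 + 47013 = 46293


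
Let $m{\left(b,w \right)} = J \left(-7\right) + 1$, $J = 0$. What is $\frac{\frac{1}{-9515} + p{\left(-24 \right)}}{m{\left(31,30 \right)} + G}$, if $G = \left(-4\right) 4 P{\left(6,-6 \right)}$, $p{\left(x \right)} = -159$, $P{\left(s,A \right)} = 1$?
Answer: $\frac{1512886}{142725} \approx 10.6$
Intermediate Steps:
$m{\left(b,w \right)} = 1$ ($m{\left(b,w \right)} = 0 \left(-7\right) + 1 = 0 + 1 = 1$)
$G = -16$ ($G = \left(-4\right) 4 \cdot 1 = \left(-16\right) 1 = -16$)
$\frac{\frac{1}{-9515} + p{\left(-24 \right)}}{m{\left(31,30 \right)} + G} = \frac{\frac{1}{-9515} - 159}{1 - 16} = \frac{- \frac{1}{9515} - 159}{-15} = \left(- \frac{1512886}{9515}\right) \left(- \frac{1}{15}\right) = \frac{1512886}{142725}$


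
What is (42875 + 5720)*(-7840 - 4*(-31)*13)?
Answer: -302649660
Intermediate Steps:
(42875 + 5720)*(-7840 - 4*(-31)*13) = 48595*(-7840 + 124*13) = 48595*(-7840 + 1612) = 48595*(-6228) = -302649660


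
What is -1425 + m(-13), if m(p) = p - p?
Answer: -1425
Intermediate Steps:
m(p) = 0
-1425 + m(-13) = -1425 + 0 = -1425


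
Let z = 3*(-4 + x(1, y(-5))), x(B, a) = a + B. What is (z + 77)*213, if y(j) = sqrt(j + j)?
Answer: 14484 + 639*I*sqrt(10) ≈ 14484.0 + 2020.7*I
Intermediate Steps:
y(j) = sqrt(2)*sqrt(j) (y(j) = sqrt(2*j) = sqrt(2)*sqrt(j))
x(B, a) = B + a
z = -9 + 3*I*sqrt(10) (z = 3*(-4 + (1 + sqrt(2)*sqrt(-5))) = 3*(-4 + (1 + sqrt(2)*(I*sqrt(5)))) = 3*(-4 + (1 + I*sqrt(10))) = 3*(-3 + I*sqrt(10)) = -9 + 3*I*sqrt(10) ≈ -9.0 + 9.4868*I)
(z + 77)*213 = ((-9 + 3*I*sqrt(10)) + 77)*213 = (68 + 3*I*sqrt(10))*213 = 14484 + 639*I*sqrt(10)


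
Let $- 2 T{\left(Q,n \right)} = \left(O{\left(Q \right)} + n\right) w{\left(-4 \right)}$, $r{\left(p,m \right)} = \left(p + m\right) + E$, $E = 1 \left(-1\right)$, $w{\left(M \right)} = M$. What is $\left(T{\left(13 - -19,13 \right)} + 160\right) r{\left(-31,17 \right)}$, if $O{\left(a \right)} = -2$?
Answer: $-2730$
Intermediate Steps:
$E = -1$
$r{\left(p,m \right)} = -1 + m + p$ ($r{\left(p,m \right)} = \left(p + m\right) - 1 = \left(m + p\right) - 1 = -1 + m + p$)
$T{\left(Q,n \right)} = -4 + 2 n$ ($T{\left(Q,n \right)} = - \frac{\left(-2 + n\right) \left(-4\right)}{2} = - \frac{8 - 4 n}{2} = -4 + 2 n$)
$\left(T{\left(13 - -19,13 \right)} + 160\right) r{\left(-31,17 \right)} = \left(\left(-4 + 2 \cdot 13\right) + 160\right) \left(-1 + 17 - 31\right) = \left(\left(-4 + 26\right) + 160\right) \left(-15\right) = \left(22 + 160\right) \left(-15\right) = 182 \left(-15\right) = -2730$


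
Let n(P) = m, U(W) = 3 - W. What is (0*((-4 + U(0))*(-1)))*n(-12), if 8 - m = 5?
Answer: 0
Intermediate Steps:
m = 3 (m = 8 - 1*5 = 8 - 5 = 3)
n(P) = 3
(0*((-4 + U(0))*(-1)))*n(-12) = (0*((-4 + (3 - 1*0))*(-1)))*3 = (0*((-4 + (3 + 0))*(-1)))*3 = (0*((-4 + 3)*(-1)))*3 = (0*(-1*(-1)))*3 = (0*1)*3 = 0*3 = 0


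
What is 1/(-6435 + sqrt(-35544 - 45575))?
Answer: -6435/41490344 - I*sqrt(81119)/41490344 ≈ -0.0001551 - 6.8646e-6*I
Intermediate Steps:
1/(-6435 + sqrt(-35544 - 45575)) = 1/(-6435 + sqrt(-81119)) = 1/(-6435 + I*sqrt(81119))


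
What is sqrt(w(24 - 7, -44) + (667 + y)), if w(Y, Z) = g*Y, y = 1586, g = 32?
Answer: sqrt(2797) ≈ 52.887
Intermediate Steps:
w(Y, Z) = 32*Y
sqrt(w(24 - 7, -44) + (667 + y)) = sqrt(32*(24 - 7) + (667 + 1586)) = sqrt(32*17 + 2253) = sqrt(544 + 2253) = sqrt(2797)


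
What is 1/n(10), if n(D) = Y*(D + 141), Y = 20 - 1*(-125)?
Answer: 1/21895 ≈ 4.5673e-5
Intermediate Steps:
Y = 145 (Y = 20 + 125 = 145)
n(D) = 20445 + 145*D (n(D) = 145*(D + 141) = 145*(141 + D) = 20445 + 145*D)
1/n(10) = 1/(20445 + 145*10) = 1/(20445 + 1450) = 1/21895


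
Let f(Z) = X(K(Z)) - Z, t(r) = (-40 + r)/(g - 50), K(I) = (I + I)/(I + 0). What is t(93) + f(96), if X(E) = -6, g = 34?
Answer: -1685/16 ≈ -105.31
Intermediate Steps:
K(I) = 2 (K(I) = (2*I)/I = 2)
t(r) = 5/2 - r/16 (t(r) = (-40 + r)/(34 - 50) = (-40 + r)/(-16) = (-40 + r)*(-1/16) = 5/2 - r/16)
f(Z) = -6 - Z
t(93) + f(96) = (5/2 - 1/16*93) + (-6 - 1*96) = (5/2 - 93/16) + (-6 - 96) = -53/16 - 102 = -1685/16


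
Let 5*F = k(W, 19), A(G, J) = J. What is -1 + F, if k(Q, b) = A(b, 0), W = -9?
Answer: -1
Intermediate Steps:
k(Q, b) = 0
F = 0 (F = (⅕)*0 = 0)
-1 + F = -1 + 0 = -1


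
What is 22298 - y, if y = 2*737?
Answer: 20824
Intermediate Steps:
y = 1474
22298 - y = 22298 - 1*1474 = 22298 - 1474 = 20824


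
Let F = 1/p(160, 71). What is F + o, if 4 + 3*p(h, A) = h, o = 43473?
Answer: 2260597/52 ≈ 43473.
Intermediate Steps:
p(h, A) = -4/3 + h/3
F = 1/52 (F = 1/(-4/3 + (⅓)*160) = 1/(-4/3 + 160/3) = 1/52 ≈ 0.019231)
F + o = 1/52 + 43473 = 2260597/52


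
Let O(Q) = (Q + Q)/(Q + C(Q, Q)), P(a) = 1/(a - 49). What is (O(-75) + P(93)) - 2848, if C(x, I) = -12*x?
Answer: -125319/44 ≈ -2848.2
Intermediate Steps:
P(a) = 1/(-49 + a)
O(Q) = -2/11 (O(Q) = (Q + Q)/(Q - 12*Q) = (2*Q)/((-11*Q)) = (2*Q)*(-1/(11*Q)) = -2/11)
(O(-75) + P(93)) - 2848 = (-2/11 + 1/(-49 + 93)) - 2848 = (-2/11 + 1/44) - 2848 = -7/44 - 2848 = -125319/44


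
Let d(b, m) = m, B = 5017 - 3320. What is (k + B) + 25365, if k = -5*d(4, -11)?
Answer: 27117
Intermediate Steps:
B = 1697
k = 55 (k = -5*(-11) = 55)
(k + B) + 25365 = (55 + 1697) + 25365 = 1752 + 25365 = 27117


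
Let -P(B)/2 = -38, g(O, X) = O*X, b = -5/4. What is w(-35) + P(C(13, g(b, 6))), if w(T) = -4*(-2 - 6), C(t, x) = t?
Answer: 108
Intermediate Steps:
b = -5/4 (b = -5*¼ = -5/4 ≈ -1.2500)
P(B) = 76 (P(B) = -2*(-38) = 76)
w(T) = 32 (w(T) = -4*(-8) = 32)
w(-35) + P(C(13, g(b, 6))) = 32 + 76 = 108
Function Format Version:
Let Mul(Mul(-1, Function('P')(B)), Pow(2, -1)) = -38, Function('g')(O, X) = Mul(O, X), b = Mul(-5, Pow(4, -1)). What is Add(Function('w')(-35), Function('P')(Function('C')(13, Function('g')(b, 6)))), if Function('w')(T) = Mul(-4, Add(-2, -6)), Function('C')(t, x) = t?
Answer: 108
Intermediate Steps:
b = Rational(-5, 4) (b = Mul(-5, Rational(1, 4)) = Rational(-5, 4) ≈ -1.2500)
Function('P')(B) = 76 (Function('P')(B) = Mul(-2, -38) = 76)
Function('w')(T) = 32 (Function('w')(T) = Mul(-4, -8) = 32)
Add(Function('w')(-35), Function('P')(Function('C')(13, Function('g')(b, 6)))) = Add(32, 76) = 108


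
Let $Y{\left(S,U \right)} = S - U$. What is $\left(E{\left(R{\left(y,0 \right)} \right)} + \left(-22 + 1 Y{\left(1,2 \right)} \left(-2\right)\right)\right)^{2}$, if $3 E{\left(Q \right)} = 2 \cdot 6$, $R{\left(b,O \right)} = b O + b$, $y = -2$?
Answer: $256$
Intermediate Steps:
$R{\left(b,O \right)} = b + O b$ ($R{\left(b,O \right)} = O b + b = b + O b$)
$E{\left(Q \right)} = 4$ ($E{\left(Q \right)} = \frac{2 \cdot 6}{3} = \frac{1}{3} \cdot 12 = 4$)
$\left(E{\left(R{\left(y,0 \right)} \right)} + \left(-22 + 1 Y{\left(1,2 \right)} \left(-2\right)\right)\right)^{2} = \left(4 - \left(22 - 1 \left(1 - 2\right) \left(-2\right)\right)\right)^{2} = \left(4 - \left(22 - 1 \left(-1\right) \left(-2\right)\right)\right)^{2} = \left(4 - 20\right)^{2} = \left(-16\right)^{2} = 256$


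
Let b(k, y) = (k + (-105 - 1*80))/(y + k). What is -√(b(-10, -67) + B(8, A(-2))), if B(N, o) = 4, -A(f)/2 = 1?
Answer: -√38731/77 ≈ -2.5559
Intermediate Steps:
A(f) = -2 (A(f) = -2*1 = -2)
b(k, y) = (-185 + k)/(k + y) (b(k, y) = (k + (-105 - 80))/(k + y) = (k - 185)/(k + y) = (-185 + k)/(k + y))
-√(b(-10, -67) + B(8, A(-2))) = -√((-185 - 10)/(-10 - 67) + 4) = -√(-195/(-77) + 4) = -√(-1/77*(-195) + 4) = -√(195/77 + 4) = -√(503/77) = -√38731/77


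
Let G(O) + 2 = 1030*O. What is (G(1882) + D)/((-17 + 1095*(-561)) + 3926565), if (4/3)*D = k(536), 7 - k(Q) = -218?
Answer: 7754507/13249012 ≈ 0.58529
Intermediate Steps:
k(Q) = 225 (k(Q) = 7 - 1*(-218) = 7 + 218 = 225)
D = 675/4 (D = (3/4)*225 = 675/4 ≈ 168.75)
G(O) = -2 + 1030*O
(G(1882) + D)/((-17 + 1095*(-561)) + 3926565) = ((-2 + 1030*1882) + 675/4)/((-17 + 1095*(-561)) + 3926565) = ((-2 + 1938460) + 675/4)/((-17 - 614295) + 3926565) = (1938458 + 675/4)/(-614312 + 3926565) = (7754507/4)/3312253 = (7754507/4)*(1/3312253) = 7754507/13249012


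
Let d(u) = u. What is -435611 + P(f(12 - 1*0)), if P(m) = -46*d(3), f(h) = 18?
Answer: -435749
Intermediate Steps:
P(m) = -138 (P(m) = -46*3 = -138)
-435611 + P(f(12 - 1*0)) = -435611 - 138 = -435749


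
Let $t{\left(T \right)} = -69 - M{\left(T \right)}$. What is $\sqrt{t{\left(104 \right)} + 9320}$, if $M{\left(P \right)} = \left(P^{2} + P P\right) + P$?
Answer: $i \sqrt{12485} \approx 111.74 i$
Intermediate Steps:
$M{\left(P \right)} = P + 2 P^{2}$ ($M{\left(P \right)} = \left(P^{2} + P^{2}\right) + P = 2 P^{2} + P = P + 2 P^{2}$)
$t{\left(T \right)} = -69 - T \left(1 + 2 T\right)$
$\sqrt{t{\left(104 \right)} + 9320} = \sqrt{\left(-69 - 104 \left(1 + 2 \cdot 104\right)\right) + 9320} = \sqrt{\left(-69 - 104 \left(1 + 208\right)\right) + 9320} = \sqrt{\left(-69 - 104 \cdot 209\right) + 9320} = \sqrt{\left(-69 - 21736\right) + 9320} = \sqrt{-21805 + 9320} = \sqrt{-12485} = i \sqrt{12485}$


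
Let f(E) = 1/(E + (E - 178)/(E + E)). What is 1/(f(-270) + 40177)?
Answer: 36338/1459951691 ≈ 2.4890e-5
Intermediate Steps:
f(E) = 1/(E + (-178 + E)/(2*E)) (f(E) = 1/(E + (-178 + E)/((2*E))) = 1/(E + (-178 + E)*(1/(2*E))) = 1/(E + (-178 + E)/(2*E)))
1/(f(-270) + 40177) = 1/(2*(-270)/(-178 - 270 + 2*(-270)**2) + 40177) = 1/(2*(-270)/(-178 - 270 + 2*72900) + 40177) = 1/(2*(-270)/(-178 - 270 + 145800) + 40177) = 1/(2*(-270)/145352 + 40177) = 1/(2*(-270)*(1/145352) + 40177) = 1/(-135/36338 + 40177) = 1/(1459951691/36338) = 36338/1459951691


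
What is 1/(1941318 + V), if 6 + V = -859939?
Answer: 1/1081373 ≈ 9.2475e-7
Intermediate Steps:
V = -859945 (V = -6 - 859939 = -859945)
1/(1941318 + V) = 1/(1941318 - 859945) = 1/1081373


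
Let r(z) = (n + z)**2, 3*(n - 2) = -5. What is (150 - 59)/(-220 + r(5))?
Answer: -819/1724 ≈ -0.47506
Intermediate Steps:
n = 1/3 (n = 2 + (1/3)*(-5) = 2 - 5/3 = 1/3 ≈ 0.33333)
r(z) = (1/3 + z)**2
(150 - 59)/(-220 + r(5)) = (150 - 59)/(-220 + (1 + 3*5)**2/9) = 91/(-220 + (1 + 15)**2/9) = 91/(-220 + (1/9)*16**2) = 91/(-220 + (1/9)*256) = 91/(-220 + 256/9) = 91/(-1724/9) = 91*(-9/1724) = -819/1724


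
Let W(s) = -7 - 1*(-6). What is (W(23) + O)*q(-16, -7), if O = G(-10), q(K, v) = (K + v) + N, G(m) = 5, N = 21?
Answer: -8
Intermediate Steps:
q(K, v) = 21 + K + v (q(K, v) = (K + v) + 21 = 21 + K + v)
W(s) = -1 (W(s) = -7 + 6 = -1)
O = 5
(W(23) + O)*q(-16, -7) = (-1 + 5)*(21 - 16 - 7) = 4*(-2) = -8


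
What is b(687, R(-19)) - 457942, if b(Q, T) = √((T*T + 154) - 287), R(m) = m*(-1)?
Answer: -457942 + 2*√57 ≈ -4.5793e+5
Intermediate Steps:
R(m) = -m
b(Q, T) = √(-133 + T²) (b(Q, T) = √((T² + 154) - 287) = √((154 + T²) - 287) = √(-133 + T²))
b(687, R(-19)) - 457942 = √(-133 + (-1*(-19))²) - 457942 = √(-133 + 19²) - 457942 = √(-133 + 361) - 457942 = √228 - 457942 = 2*√57 - 457942 = -457942 + 2*√57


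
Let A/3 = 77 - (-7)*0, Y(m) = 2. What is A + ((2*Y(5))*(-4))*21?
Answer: -105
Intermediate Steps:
A = 231 (A = 3*(77 - (-7)*0) = 3*(77 - 1*0) = 3*(77 + 0) = 3*77 = 231)
A + ((2*Y(5))*(-4))*21 = 231 + ((2*2)*(-4))*21 = 231 + (4*(-4))*21 = 231 - 16*21 = 231 - 336 = -105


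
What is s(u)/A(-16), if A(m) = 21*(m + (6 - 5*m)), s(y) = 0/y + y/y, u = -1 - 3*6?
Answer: 1/1470 ≈ 0.00068027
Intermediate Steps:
u = -19 (u = -1 - 18 = -19)
s(y) = 1 (s(y) = 0 + 1 = 1)
A(m) = 126 - 84*m (A(m) = 21*(6 - 4*m) = 126 - 84*m)
s(u)/A(-16) = 1/(126 - 84*(-16)) = 1/(126 + 1344) = 1/1470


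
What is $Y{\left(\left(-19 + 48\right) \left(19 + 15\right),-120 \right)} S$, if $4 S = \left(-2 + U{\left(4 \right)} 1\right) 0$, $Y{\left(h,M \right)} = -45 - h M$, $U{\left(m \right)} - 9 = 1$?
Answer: $0$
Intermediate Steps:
$U{\left(m \right)} = 10$ ($U{\left(m \right)} = 9 + 1 = 10$)
$Y{\left(h,M \right)} = -45 - M h$
$S = 0$ ($S = \frac{\left(-2 + 10 \cdot 1\right) 0}{4} = \frac{\left(-2 + 10\right) 0}{4} = \frac{8 \cdot 0}{4} = \frac{1}{4} \cdot 0 = 0$)
$Y{\left(\left(-19 + 48\right) \left(19 + 15\right),-120 \right)} S = \left(-45 - - 120 \left(-19 + 48\right) \left(19 + 15\right)\right) 0 = \left(-45 - - 120 \cdot 29 \cdot 34\right) 0 = \left(-45 - \left(-120\right) 986\right) 0 = \left(-45 + 118320\right) 0 = 118275 \cdot 0 = 0$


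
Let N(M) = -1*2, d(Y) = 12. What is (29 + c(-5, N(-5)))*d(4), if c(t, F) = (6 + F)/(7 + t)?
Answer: 372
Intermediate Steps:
N(M) = -2
c(t, F) = (6 + F)/(7 + t)
(29 + c(-5, N(-5)))*d(4) = (29 + (6 - 2)/(7 - 5))*12 = (29 + 4/2)*12 = (29 + (½)*4)*12 = (29 + 2)*12 = 31*12 = 372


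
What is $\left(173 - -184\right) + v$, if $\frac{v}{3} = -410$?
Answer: $-873$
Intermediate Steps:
$v = -1230$ ($v = 3 \left(-410\right) = -1230$)
$\left(173 - -184\right) + v = \left(173 - -184\right) - 1230 = \left(173 + 184\right) - 1230 = 357 - 1230 = -873$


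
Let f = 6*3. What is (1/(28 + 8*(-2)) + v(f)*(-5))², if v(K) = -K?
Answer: 1168561/144 ≈ 8115.0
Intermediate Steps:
f = 18
(1/(28 + 8*(-2)) + v(f)*(-5))² = (1/(28 + 8*(-2)) - 1*18*(-5))² = (1/(28 - 16) - 18*(-5))² = (1/12 + 90)² = (1081/12)² = 1168561/144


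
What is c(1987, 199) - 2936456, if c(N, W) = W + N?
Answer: -2934270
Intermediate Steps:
c(N, W) = N + W
c(1987, 199) - 2936456 = (1987 + 199) - 2936456 = 2186 - 2936456 = -2934270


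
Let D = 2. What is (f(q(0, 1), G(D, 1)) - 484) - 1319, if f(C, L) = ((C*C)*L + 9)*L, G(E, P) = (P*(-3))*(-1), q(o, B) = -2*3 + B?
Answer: -1551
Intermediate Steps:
q(o, B) = -6 + B
G(E, P) = 3*P (G(E, P) = -3*P*(-1) = 3*P)
f(C, L) = L*(9 + L*C**2) (f(C, L) = (C**2*L + 9)*L = (L*C**2 + 9)*L = (9 + L*C**2)*L = L*(9 + L*C**2))
(f(q(0, 1), G(D, 1)) - 484) - 1319 = ((3*1)*(9 + (3*1)*(-6 + 1)**2) - 484) - 1319 = (3*(9 + 3*(-5)**2) - 484) - 1319 = (3*(9 + 3*25) - 484) - 1319 = (3*(9 + 75) - 484) - 1319 = (3*84 - 484) - 1319 = (252 - 484) - 1319 = -232 - 1319 = -1551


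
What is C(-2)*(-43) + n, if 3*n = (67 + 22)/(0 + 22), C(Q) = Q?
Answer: 5765/66 ≈ 87.349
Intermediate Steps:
n = 89/66 (n = ((67 + 22)/(0 + 22))/3 = (89/22)/3 = (89*(1/22))/3 = (1/3)*(89/22) = 89/66 ≈ 1.3485)
C(-2)*(-43) + n = -2*(-43) + 89/66 = 86 + 89/66 = 5765/66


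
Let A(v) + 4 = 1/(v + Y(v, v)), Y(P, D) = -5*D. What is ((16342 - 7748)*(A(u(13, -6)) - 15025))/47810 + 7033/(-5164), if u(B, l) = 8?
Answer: -2669263510603/987563360 ≈ -2702.9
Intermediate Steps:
A(v) = -4 - 1/(4*v) (A(v) = -4 + 1/(v - 5*v) = -4 + 1/(-4*v) = -4 - 1/(4*v))
((16342 - 7748)*(A(u(13, -6)) - 15025))/47810 + 7033/(-5164) = ((16342 - 7748)*((-4 - 1/4/8) - 15025))/47810 + 7033/(-5164) = (8594*((-4 - 1/4*1/8) - 15025))*(1/47810) + 7033*(-1/5164) = (8594*((-4 - 1/32) - 15025))*(1/47810) - 7033/5164 = (8594*(-129/32 - 15025))*(1/47810) - 7033/5164 = (8594*(-480929/32))*(1/47810) - 7033/5164 = -2066551913/16*1/47810 - 7033/5164 = -2066551913/764960 - 7033/5164 = -2669263510603/987563360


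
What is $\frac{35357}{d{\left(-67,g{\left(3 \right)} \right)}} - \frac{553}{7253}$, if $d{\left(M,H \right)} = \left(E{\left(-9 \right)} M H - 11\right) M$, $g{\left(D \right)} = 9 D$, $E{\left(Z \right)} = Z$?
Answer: $- \frac{859264091}{7906422770} \approx -0.10868$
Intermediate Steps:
$d{\left(M,H \right)} = M \left(-11 - 9 H M\right)$ ($d{\left(M,H \right)} = \left(- 9 M H - 11\right) M = \left(- 9 H M - 11\right) M = \left(-11 - 9 H M\right) M = M \left(-11 - 9 H M\right)$)
$\frac{35357}{d{\left(-67,g{\left(3 \right)} \right)}} - \frac{553}{7253} = \frac{35357}{\left(-67\right) \left(-11 - 9 \cdot 9 \cdot 3 \left(-67\right)\right)} - \frac{553}{7253} = \frac{35357}{\left(-67\right) \left(-11 - 243 \left(-67\right)\right)} - \frac{553}{7253} = \frac{35357}{\left(-67\right) \left(-11 + 16281\right)} - \frac{553}{7253} = \frac{35357}{\left(-67\right) 16270} - \frac{553}{7253} = \frac{35357}{-1090090} - \frac{553}{7253} = 35357 \left(- \frac{1}{1090090}\right) - \frac{553}{7253} = - \frac{35357}{1090090} - \frac{553}{7253} = - \frac{859264091}{7906422770}$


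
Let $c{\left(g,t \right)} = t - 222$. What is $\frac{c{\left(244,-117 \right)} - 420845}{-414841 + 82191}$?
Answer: $\frac{210592}{166325} \approx 1.2661$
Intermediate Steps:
$c{\left(g,t \right)} = -222 + t$
$\frac{c{\left(244,-117 \right)} - 420845}{-414841 + 82191} = \frac{\left(-222 - 117\right) - 420845}{-414841 + 82191} = \frac{-339 - 420845}{-332650} = \left(-421184\right) \left(- \frac{1}{332650}\right) = \frac{210592}{166325}$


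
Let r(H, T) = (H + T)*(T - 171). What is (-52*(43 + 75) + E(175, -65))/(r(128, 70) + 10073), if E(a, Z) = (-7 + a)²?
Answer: -22088/9925 ≈ -2.2255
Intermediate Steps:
r(H, T) = (-171 + T)*(H + T) (r(H, T) = (H + T)*(-171 + T) = (-171 + T)*(H + T))
(-52*(43 + 75) + E(175, -65))/(r(128, 70) + 10073) = (-52*(43 + 75) + (-7 + 175)²)/((70² - 171*128 - 171*70 + 128*70) + 10073) = (-52*118 + 168²)/((4900 - 21888 - 11970 + 8960) + 10073) = (-6136 + 28224)/(-19998 + 10073) = 22088/(-9925) = 22088*(-1/9925) = -22088/9925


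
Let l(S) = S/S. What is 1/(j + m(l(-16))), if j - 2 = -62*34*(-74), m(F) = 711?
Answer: 1/156705 ≈ 6.3814e-6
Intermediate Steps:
l(S) = 1
j = 155994 (j = 2 - 62*34*(-74) = 2 - 2108*(-74) = 2 + 155992 = 155994)
1/(j + m(l(-16))) = 1/(155994 + 711) = 1/156705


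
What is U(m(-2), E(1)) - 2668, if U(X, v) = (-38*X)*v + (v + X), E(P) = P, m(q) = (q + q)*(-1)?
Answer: -2815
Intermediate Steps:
m(q) = -2*q (m(q) = (2*q)*(-1) = -2*q)
U(X, v) = X + v - 38*X*v (U(X, v) = -38*X*v + (X + v) = X + v - 38*X*v)
U(m(-2), E(1)) - 2668 = (-2*(-2) + 1 - 38*(-2*(-2))*1) - 2668 = (4 + 1 - 38*4*1) - 2668 = (4 + 1 - 152) - 2668 = -147 - 2668 = -2815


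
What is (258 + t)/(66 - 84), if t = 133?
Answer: -391/18 ≈ -21.722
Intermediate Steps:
(258 + t)/(66 - 84) = (258 + 133)/(66 - 84) = 391/(-18) = 391*(-1/18) = -391/18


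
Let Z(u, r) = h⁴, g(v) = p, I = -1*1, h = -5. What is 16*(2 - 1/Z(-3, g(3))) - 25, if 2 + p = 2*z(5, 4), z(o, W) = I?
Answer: 4359/625 ≈ 6.9744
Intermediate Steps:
I = -1
z(o, W) = -1
p = -4 (p = -2 + 2*(-1) = -2 - 2 = -4)
g(v) = -4
Z(u, r) = 625 (Z(u, r) = (-5)⁴ = 625)
16*(2 - 1/Z(-3, g(3))) - 25 = 16*(2 - 1/625) - 25 = 16*(1249/625) - 25 = 19984/625 - 25 = 4359/625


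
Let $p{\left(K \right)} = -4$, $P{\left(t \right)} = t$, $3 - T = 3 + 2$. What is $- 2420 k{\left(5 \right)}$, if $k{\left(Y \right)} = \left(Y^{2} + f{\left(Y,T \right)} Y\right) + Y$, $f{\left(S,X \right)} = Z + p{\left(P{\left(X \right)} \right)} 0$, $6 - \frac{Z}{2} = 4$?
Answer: $-121000$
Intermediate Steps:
$T = -2$ ($T = 3 - \left(3 + 2\right) = 3 - 5 = -2$)
$Z = 4$ ($Z = 12 - 8 = 4$)
$f{\left(S,X \right)} = 4$ ($f{\left(S,X \right)} = 4 - 0 = 4 + 0 = 4$)
$k{\left(Y \right)} = Y^{2} + 5 Y$ ($k{\left(Y \right)} = \left(Y^{2} + 4 Y\right) + Y = Y^{2} + 5 Y$)
$- 2420 k{\left(5 \right)} = - 2420 \cdot 5 \left(5 + 5\right) = - 2420 \cdot 5 \cdot 10 = \left(-2420\right) 50 = -121000$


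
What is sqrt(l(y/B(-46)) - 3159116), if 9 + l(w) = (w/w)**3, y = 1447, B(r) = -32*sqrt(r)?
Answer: 2*I*sqrt(789781) ≈ 1777.4*I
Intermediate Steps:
l(w) = -8 (l(w) = -9 + (w/w)**3 = -9 + 1**3 = -9 + 1 = -8)
sqrt(l(y/B(-46)) - 3159116) = sqrt(-8 - 3159116) = sqrt(-3159124) = 2*I*sqrt(789781)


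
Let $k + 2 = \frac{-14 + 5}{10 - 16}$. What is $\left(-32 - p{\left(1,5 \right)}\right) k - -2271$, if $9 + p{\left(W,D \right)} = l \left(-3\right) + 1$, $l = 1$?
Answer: $\frac{4563}{2} \approx 2281.5$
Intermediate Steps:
$p{\left(W,D \right)} = -11$ ($p{\left(W,D \right)} = -9 + \left(1 \left(-3\right) + 1\right) = -9 + \left(-3 + 1\right) = -9 - 2 = -11$)
$k = - \frac{1}{2}$ ($k = -2 + \frac{-14 + 5}{10 - 16} = -2 - \frac{9}{-6} = -2 - - \frac{3}{2} = -2 + \frac{3}{2} = - \frac{1}{2} \approx -0.5$)
$\left(-32 - p{\left(1,5 \right)}\right) k - -2271 = \left(-32 - -11\right) \left(- \frac{1}{2}\right) - -2271 = \left(-32 + 11\right) \left(- \frac{1}{2}\right) + 2271 = \left(-21\right) \left(- \frac{1}{2}\right) + 2271 = \frac{21}{2} + 2271 = \frac{4563}{2}$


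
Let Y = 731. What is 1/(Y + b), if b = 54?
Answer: 1/785 ≈ 0.0012739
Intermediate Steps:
1/(Y + b) = 1/(731 + 54) = 1/785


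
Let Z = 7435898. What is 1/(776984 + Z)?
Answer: 1/8212882 ≈ 1.2176e-7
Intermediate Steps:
1/(776984 + Z) = 1/(776984 + 7435898) = 1/8212882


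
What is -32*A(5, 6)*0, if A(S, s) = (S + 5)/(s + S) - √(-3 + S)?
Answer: 0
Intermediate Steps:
A(S, s) = -√(-3 + S) + (5 + S)/(S + s) (A(S, s) = (5 + S)/(S + s) - √(-3 + S) = -√(-3 + S) + (5 + S)/(S + s))
-32*A(5, 6)*0 = -32*(5 + 5 - 1*5*√(-3 + 5) - 1*6*√(-3 + 5))/(5 + 6)*0 = -32*(5 + 5 - 1*5*√2 - 1*6*√2)/11*0 = -32*(5 + 5 - 5*√2 - 6*√2)/11*0 = -32*(10 - 11*√2)/11*0 = -32*(10/11 - √2)*0 = -32*0 = 0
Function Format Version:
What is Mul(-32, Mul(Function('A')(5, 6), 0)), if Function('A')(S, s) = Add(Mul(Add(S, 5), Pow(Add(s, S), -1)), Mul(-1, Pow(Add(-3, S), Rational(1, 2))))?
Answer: 0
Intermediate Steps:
Function('A')(S, s) = Add(Mul(-1, Pow(Add(-3, S), Rational(1, 2))), Mul(Pow(Add(S, s), -1), Add(5, S))) (Function('A')(S, s) = Add(Mul(Add(5, S), Pow(Add(S, s), -1)), Mul(-1, Pow(Add(-3, S), Rational(1, 2)))) = Add(Mul(Pow(Add(S, s), -1), Add(5, S)), Mul(-1, Pow(Add(-3, S), Rational(1, 2)))) = Add(Mul(-1, Pow(Add(-3, S), Rational(1, 2))), Mul(Pow(Add(S, s), -1), Add(5, S))))
Mul(-32, Mul(Function('A')(5, 6), 0)) = Mul(-32, Mul(Mul(Pow(Add(5, 6), -1), Add(5, 5, Mul(-1, 5, Pow(Add(-3, 5), Rational(1, 2))), Mul(-1, 6, Pow(Add(-3, 5), Rational(1, 2))))), 0)) = Mul(-32, Mul(Mul(Pow(11, -1), Add(5, 5, Mul(-1, 5, Pow(2, Rational(1, 2))), Mul(-1, 6, Pow(2, Rational(1, 2))))), 0)) = Mul(-32, Mul(Mul(Rational(1, 11), Add(5, 5, Mul(-5, Pow(2, Rational(1, 2))), Mul(-6, Pow(2, Rational(1, 2))))), 0)) = Mul(-32, Mul(Mul(Rational(1, 11), Add(10, Mul(-11, Pow(2, Rational(1, 2))))), 0)) = Mul(-32, Mul(Add(Rational(10, 11), Mul(-1, Pow(2, Rational(1, 2)))), 0)) = Mul(-32, 0) = 0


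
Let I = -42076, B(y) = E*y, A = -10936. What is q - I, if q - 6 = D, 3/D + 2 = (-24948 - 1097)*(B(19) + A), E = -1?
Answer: 12006961349789/285322973 ≈ 42082.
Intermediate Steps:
B(y) = -y
D = 3/285322973 (D = 3/(-2 + (-24948 - 1097)*(-1*19 - 10936)) = 3/(-2 - 26045*(-19 - 10936)) = 3/(-2 - 26045*(-10955)) = 3/(-2 + 285322975) = 3/285322973 ≈ 1.0514e-8)
q = 1711937841/285322973 (q = 6 + 3/285322973 = 1711937841/285322973 ≈ 6.0000)
q - I = 1711937841/285322973 - 1*(-42076) = 1711937841/285322973 + 42076 = 12006961349789/285322973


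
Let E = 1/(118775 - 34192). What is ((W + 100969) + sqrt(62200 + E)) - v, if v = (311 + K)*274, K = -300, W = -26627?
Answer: 71328 + sqrt(444996457980383)/84583 ≈ 71577.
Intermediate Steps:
E = 1/84583 ≈ 1.1823e-5
v = 3014 (v = (311 - 300)*274 = 11*274 = 3014)
((W + 100969) + sqrt(62200 + E)) - v = ((-26627 + 100969) + sqrt(62200 + 1/84583)) - 1*3014 = (74342 + sqrt(5261062601/84583)) - 3014 = (74342 + sqrt(444996457980383)/84583) - 3014 = 71328 + sqrt(444996457980383)/84583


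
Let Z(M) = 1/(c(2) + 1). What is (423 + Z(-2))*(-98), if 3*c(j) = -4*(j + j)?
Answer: -538608/13 ≈ -41431.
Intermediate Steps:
c(j) = -8*j/3 (c(j) = (-4*(j + j))/3 = (-8*j)/3 = -8*j/3)
Z(M) = -3/13 (Z(M) = 1/(-8/3*2 + 1) = 1/(-16/3 + 1) = 1/(-13/3) = -3/13)
(423 + Z(-2))*(-98) = (423 - 3/13)*(-98) = (5496/13)*(-98) = -538608/13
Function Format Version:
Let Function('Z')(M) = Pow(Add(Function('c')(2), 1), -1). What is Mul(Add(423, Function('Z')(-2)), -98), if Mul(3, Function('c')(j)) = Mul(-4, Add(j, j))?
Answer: Rational(-538608, 13) ≈ -41431.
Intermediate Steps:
Function('c')(j) = Mul(Rational(-8, 3), j) (Function('c')(j) = Mul(Rational(1, 3), Mul(-4, Add(j, j))) = Mul(Rational(1, 3), Mul(-4, Mul(2, j))) = Mul(Rational(1, 3), Mul(-8, j)) = Mul(Rational(-8, 3), j))
Function('Z')(M) = Rational(-3, 13) (Function('Z')(M) = Pow(Add(Mul(Rational(-8, 3), 2), 1), -1) = Pow(Add(Rational(-16, 3), 1), -1) = Pow(Rational(-13, 3), -1) = Rational(-3, 13))
Mul(Add(423, Function('Z')(-2)), -98) = Mul(Add(423, Rational(-3, 13)), -98) = Mul(Rational(5496, 13), -98) = Rational(-538608, 13)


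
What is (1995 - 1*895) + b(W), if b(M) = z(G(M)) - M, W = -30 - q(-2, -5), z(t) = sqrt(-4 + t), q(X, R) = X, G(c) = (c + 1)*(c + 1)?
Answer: 1128 + 5*sqrt(29) ≈ 1154.9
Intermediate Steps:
G(c) = (1 + c)**2 (G(c) = (1 + c)*(1 + c) = (1 + c)**2)
W = -28 (W = -30 - 1*(-2) = -30 + 2 = -28)
b(M) = sqrt(-4 + (1 + M)**2) - M
(1995 - 1*895) + b(W) = (1995 - 1*895) + (sqrt(-4 + (1 - 28)**2) - 1*(-28)) = (1995 - 895) + (sqrt(-4 + (-27)**2) + 28) = 1100 + (sqrt(-4 + 729) + 28) = 1100 + (sqrt(725) + 28) = 1100 + (5*sqrt(29) + 28) = 1100 + (28 + 5*sqrt(29)) = 1128 + 5*sqrt(29)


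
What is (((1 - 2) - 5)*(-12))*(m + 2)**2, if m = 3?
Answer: 1800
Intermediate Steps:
(((1 - 2) - 5)*(-12))*(m + 2)**2 = (((1 - 2) - 5)*(-12))*(3 + 2)**2 = ((-1 - 5)*(-12))*5**2 = -6*(-12)*25 = 72*25 = 1800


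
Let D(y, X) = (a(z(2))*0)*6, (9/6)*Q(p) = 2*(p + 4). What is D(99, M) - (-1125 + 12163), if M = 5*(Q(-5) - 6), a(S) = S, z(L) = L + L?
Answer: -11038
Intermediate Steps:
z(L) = 2*L
Q(p) = 16/3 + 4*p/3 (Q(p) = 2*(2*(p + 4))/3 = 2*(2*(4 + p))/3 = 2*(8 + 2*p)/3 = 16/3 + 4*p/3)
M = -110/3 (M = 5*((16/3 + (4/3)*(-5)) - 6) = 5*((16/3 - 20/3) - 6) = 5*(-4/3 - 6) = 5*(-22/3) = -110/3 ≈ -36.667)
D(y, X) = 0 (D(y, X) = ((2*2)*0)*6 = (4*0)*6 = 0*6 = 0)
D(99, M) - (-1125 + 12163) = 0 - (-1125 + 12163) = 0 - 1*11038 = 0 - 11038 = -11038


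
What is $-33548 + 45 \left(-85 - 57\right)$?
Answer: $-39938$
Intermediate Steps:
$-33548 + 45 \left(-85 - 57\right) = -33548 + 45 \left(-142\right) = -33548 - 6390 = -39938$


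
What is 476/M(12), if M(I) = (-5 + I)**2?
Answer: 68/7 ≈ 9.7143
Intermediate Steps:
476/M(12) = 476/((-5 + 12)**2) = 476/(7**2) = 476/49 = 476*(1/49) = 68/7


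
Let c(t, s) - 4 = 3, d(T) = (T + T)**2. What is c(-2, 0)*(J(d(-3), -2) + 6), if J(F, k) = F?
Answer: 294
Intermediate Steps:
d(T) = 4*T**2 (d(T) = (2*T)**2 = 4*T**2)
c(t, s) = 7 (c(t, s) = 4 + 3 = 7)
c(-2, 0)*(J(d(-3), -2) + 6) = 7*(4*(-3)**2 + 6) = 7*(4*9 + 6) = 7*(36 + 6) = 7*42 = 294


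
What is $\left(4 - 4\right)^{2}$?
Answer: $0$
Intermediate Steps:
$\left(4 - 4\right)^{2} = 0^{2} = 0$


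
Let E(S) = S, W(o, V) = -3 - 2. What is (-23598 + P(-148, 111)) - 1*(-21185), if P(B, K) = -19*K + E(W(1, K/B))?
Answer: -4527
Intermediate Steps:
W(o, V) = -5
P(B, K) = -5 - 19*K (P(B, K) = -19*K - 5 = -5 - 19*K)
(-23598 + P(-148, 111)) - 1*(-21185) = (-23598 + (-5 - 19*111)) - 1*(-21185) = (-23598 + (-5 - 2109)) + 21185 = (-23598 - 2114) + 21185 = -25712 + 21185 = -4527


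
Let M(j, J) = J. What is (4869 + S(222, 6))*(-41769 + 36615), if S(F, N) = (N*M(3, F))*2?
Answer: -38825082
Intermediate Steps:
S(F, N) = 2*F*N (S(F, N) = (N*F)*2 = (F*N)*2 = 2*F*N)
(4869 + S(222, 6))*(-41769 + 36615) = (4869 + 2*222*6)*(-41769 + 36615) = (4869 + 2664)*(-5154) = 7533*(-5154) = -38825082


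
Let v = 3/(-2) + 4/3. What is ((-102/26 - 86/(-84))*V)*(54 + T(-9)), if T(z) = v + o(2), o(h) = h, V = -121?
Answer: 64166905/3276 ≈ 19587.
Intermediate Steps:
v = -⅙ (v = 3*(-½) + 4*(⅓) = -3/2 + 4/3 = -⅙ ≈ -0.16667)
T(z) = 11/6 (T(z) = -⅙ + 2 = 11/6)
((-102/26 - 86/(-84))*V)*(54 + T(-9)) = ((-102/26 - 86/(-84))*(-121))*(54 + 11/6) = ((-102*1/26 - 86*(-1/84))*(-121))*(335/6) = ((-51/13 + 43/42)*(-121))*(335/6) = -1583/546*(-121)*(335/6) = (191543/546)*(335/6) = 64166905/3276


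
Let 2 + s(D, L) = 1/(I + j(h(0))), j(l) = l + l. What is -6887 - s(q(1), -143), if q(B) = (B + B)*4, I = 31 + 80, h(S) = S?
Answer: -764236/111 ≈ -6885.0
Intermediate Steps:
j(l) = 2*l
I = 111
q(B) = 8*B (q(B) = (2*B)*4 = 8*B)
s(D, L) = -221/111 (s(D, L) = -2 + 1/(111 + 2*0) = -2 + 1/(111 + 0) = -2 + 1/111 = -221/111)
-6887 - s(q(1), -143) = -6887 - 1*(-221/111) = -6887 + 221/111 = -764236/111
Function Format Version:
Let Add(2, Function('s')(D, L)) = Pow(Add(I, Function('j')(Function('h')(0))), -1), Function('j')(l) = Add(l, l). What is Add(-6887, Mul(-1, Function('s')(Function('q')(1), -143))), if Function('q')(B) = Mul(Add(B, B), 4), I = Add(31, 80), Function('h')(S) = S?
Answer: Rational(-764236, 111) ≈ -6885.0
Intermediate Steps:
Function('j')(l) = Mul(2, l)
I = 111
Function('q')(B) = Mul(8, B) (Function('q')(B) = Mul(Mul(2, B), 4) = Mul(8, B))
Function('s')(D, L) = Rational(-221, 111) (Function('s')(D, L) = Add(-2, Pow(Add(111, Mul(2, 0)), -1)) = Add(-2, Pow(Add(111, 0), -1)) = Add(-2, Pow(111, -1)) = Add(-2, Rational(1, 111)) = Rational(-221, 111))
Add(-6887, Mul(-1, Function('s')(Function('q')(1), -143))) = Add(-6887, Mul(-1, Rational(-221, 111))) = Add(-6887, Rational(221, 111)) = Rational(-764236, 111)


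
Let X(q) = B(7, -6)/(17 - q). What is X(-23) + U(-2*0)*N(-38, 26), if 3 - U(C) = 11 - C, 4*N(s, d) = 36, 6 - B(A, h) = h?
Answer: -717/10 ≈ -71.700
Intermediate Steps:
B(A, h) = 6 - h
N(s, d) = 9 (N(s, d) = (¼)*36 = 9)
U(C) = -8 + C (U(C) = 3 - (11 - C) = 3 + (-11 + C) = -8 + C)
X(q) = 12/(17 - q) (X(q) = (6 - 1*(-6))/(17 - q) = (6 + 6)/(17 - q) = 12/(17 - q))
X(-23) + U(-2*0)*N(-38, 26) = -12/(-17 - 23) + (-8 - 2*0)*9 = -12/(-40) + (-8 + 0)*9 = -12*(-1/40) - 8*9 = 3/10 - 72 = -717/10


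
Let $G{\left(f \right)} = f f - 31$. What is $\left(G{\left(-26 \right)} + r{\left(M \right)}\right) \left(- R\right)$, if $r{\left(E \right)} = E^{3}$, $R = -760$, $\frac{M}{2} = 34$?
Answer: $239458520$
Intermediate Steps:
$M = 68$ ($M = 2 \cdot 34 = 68$)
$G{\left(f \right)} = -31 + f^{2}$ ($G{\left(f \right)} = f^{2} - 31 = -31 + f^{2}$)
$\left(G{\left(-26 \right)} + r{\left(M \right)}\right) \left(- R\right) = \left(\left(-31 + \left(-26\right)^{2}\right) + 68^{3}\right) \left(\left(-1\right) \left(-760\right)\right) = \left(\left(-31 + 676\right) + 314432\right) 760 = \left(645 + 314432\right) 760 = 315077 \cdot 760 = 239458520$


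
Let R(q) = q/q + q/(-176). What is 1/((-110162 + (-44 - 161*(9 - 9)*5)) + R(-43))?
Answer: -176/19396037 ≈ -9.0740e-6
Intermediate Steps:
R(q) = 1 - q/176 (R(q) = 1 + q*(-1/176) = 1 - q/176)
1/((-110162 + (-44 - 161*(9 - 9)*5)) + R(-43)) = 1/((-110162 + (-44 - 161*(9 - 9)*5)) + (1 - 1/176*(-43))) = 1/((-110162 + (-44 - 0*5)) + (1 + 43/176)) = 1/((-110162 + (-44 - 161*0)) + 219/176) = 1/((-110162 + (-44 + 0)) + 219/176) = 1/((-110162 - 44) + 219/176) = 1/(-110206 + 219/176) = 1/(-19396037/176) = -176/19396037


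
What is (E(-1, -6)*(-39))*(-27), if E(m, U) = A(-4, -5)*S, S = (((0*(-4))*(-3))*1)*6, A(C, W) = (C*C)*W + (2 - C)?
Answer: 0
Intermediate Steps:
A(C, W) = 2 - C + W*C**2 (A(C, W) = C**2*W + (2 - C) = W*C**2 + (2 - C) = 2 - C + W*C**2)
S = 0 (S = ((0*(-3))*1)*6 = (0*1)*6 = 0*6 = 0)
E(m, U) = 0 (E(m, U) = (2 - 1*(-4) - 5*(-4)**2)*0 = (2 + 4 - 5*16)*0 = (2 + 4 - 80)*0 = -74*0 = 0)
(E(-1, -6)*(-39))*(-27) = (0*(-39))*(-27) = 0*(-27) = 0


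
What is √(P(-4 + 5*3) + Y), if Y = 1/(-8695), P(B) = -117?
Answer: 2*I*√2211390655/8695 ≈ 10.817*I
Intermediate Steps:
Y = -1/8695 ≈ -0.00011501
√(P(-4 + 5*3) + Y) = √(-117 - 1/8695) = √(-1017316/8695) = 2*I*√2211390655/8695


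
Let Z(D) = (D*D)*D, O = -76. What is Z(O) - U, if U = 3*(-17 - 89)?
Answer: -438658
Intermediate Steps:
Z(D) = D³ (Z(D) = D²*D = D³)
U = -318 (U = 3*(-106) = -318)
Z(O) - U = (-76)³ - 1*(-318) = -438976 + 318 = -438658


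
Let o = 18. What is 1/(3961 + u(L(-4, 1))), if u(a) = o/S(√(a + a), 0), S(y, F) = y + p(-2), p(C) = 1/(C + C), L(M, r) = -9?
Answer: (I + 12*√2)/(3889*I + 47532*√2) ≈ 0.00025248 + 2.6951e-7*I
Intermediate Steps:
p(C) = 1/(2*C)
S(y, F) = -¼ + y (S(y, F) = y + (½)/(-2) = y + (½)*(-½) = y - ¼ = -¼ + y)
u(a) = 18/(-¼ + √2*√a) (u(a) = 18/(-¼ + √(a + a)) = 18/(-¼ + √(2*a)) = 18/(-¼ + √2*√a))
1/(3961 + u(L(-4, 1))) = 1/(3961 + 72/(-1 + 4*√2*√(-9))) = 1/(3961 + 72/(-1 + 4*√2*(3*I))) = 1/(3961 + 72/(-1 + 12*I*√2))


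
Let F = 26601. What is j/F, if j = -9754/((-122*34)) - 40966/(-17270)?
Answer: 84594637/476397042990 ≈ 0.00017757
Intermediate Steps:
j = 84594637/17908990 (j = -9754/(-4148) - 40966*(-1/17270) = -9754*(-1/4148) + 20483/8635 = 4877/2074 + 20483/8635 = 84594637/17908990 ≈ 4.7236)
j/F = (84594637/17908990)/26601 = (84594637/17908990)*(1/26601) = 84594637/476397042990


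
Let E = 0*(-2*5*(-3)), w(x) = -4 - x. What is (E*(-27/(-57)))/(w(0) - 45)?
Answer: 0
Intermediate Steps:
E = 0 (E = 0*(-10*(-3)) = 0*30 = 0)
(E*(-27/(-57)))/(w(0) - 45) = (0*(-27/(-57)))/((-4 - 1*0) - 45) = (0*(-27*(-1/57)))/((-4 + 0) - 45) = (0*(9/19))/(-4 - 45) = 0/(-49) = 0*(-1/49) = 0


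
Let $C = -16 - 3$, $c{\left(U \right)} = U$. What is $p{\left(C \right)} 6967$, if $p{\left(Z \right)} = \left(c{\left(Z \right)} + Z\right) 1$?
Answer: $-264746$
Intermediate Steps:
$C = -19$ ($C = -16 - 3 = -19$)
$p{\left(Z \right)} = 2 Z$ ($p{\left(Z \right)} = \left(Z + Z\right) 1 = 2 Z 1 = 2 Z$)
$p{\left(C \right)} 6967 = 2 \left(-19\right) 6967 = \left(-38\right) 6967 = -264746$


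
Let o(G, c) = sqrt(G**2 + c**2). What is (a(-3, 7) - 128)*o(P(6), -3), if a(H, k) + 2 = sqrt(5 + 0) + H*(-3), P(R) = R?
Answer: 15 - 363*sqrt(5) ≈ -796.69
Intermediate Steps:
a(H, k) = -2 + sqrt(5) - 3*H (a(H, k) = -2 + (sqrt(5 + 0) + H*(-3)) = -2 + (sqrt(5) - 3*H) = -2 + sqrt(5) - 3*H)
(a(-3, 7) - 128)*o(P(6), -3) = ((-2 + sqrt(5) - 3*(-3)) - 128)*sqrt(6**2 + (-3)**2) = ((-2 + sqrt(5) + 9) - 128)*sqrt(36 + 9) = ((7 + sqrt(5)) - 128)*sqrt(45) = (-121 + sqrt(5))*(3*sqrt(5)) = 3*sqrt(5)*(-121 + sqrt(5))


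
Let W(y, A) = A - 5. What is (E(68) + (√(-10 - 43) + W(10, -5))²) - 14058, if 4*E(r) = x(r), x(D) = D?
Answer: -14041 + (10 - I*√53)² ≈ -13994.0 - 145.6*I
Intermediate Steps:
E(r) = r/4
W(y, A) = -5 + A
(E(68) + (√(-10 - 43) + W(10, -5))²) - 14058 = ((¼)*68 + (√(-10 - 43) + (-5 - 5))²) - 14058 = (17 + (√(-53) - 10)²) - 14058 = (17 + (I*√53 - 10)²) - 14058 = (17 + (-10 + I*√53)²) - 14058 = -14041 + (-10 + I*√53)²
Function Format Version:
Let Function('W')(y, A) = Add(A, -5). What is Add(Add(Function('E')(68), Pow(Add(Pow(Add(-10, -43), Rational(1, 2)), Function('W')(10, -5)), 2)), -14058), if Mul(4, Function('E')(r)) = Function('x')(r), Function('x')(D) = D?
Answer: Add(-14041, Pow(Add(10, Mul(-1, I, Pow(53, Rational(1, 2)))), 2)) ≈ Add(-13994., Mul(-145.60, I))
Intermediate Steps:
Function('E')(r) = Mul(Rational(1, 4), r)
Function('W')(y, A) = Add(-5, A)
Add(Add(Function('E')(68), Pow(Add(Pow(Add(-10, -43), Rational(1, 2)), Function('W')(10, -5)), 2)), -14058) = Add(Add(Mul(Rational(1, 4), 68), Pow(Add(Pow(Add(-10, -43), Rational(1, 2)), Add(-5, -5)), 2)), -14058) = Add(Add(17, Pow(Add(Pow(-53, Rational(1, 2)), -10), 2)), -14058) = Add(Add(17, Pow(Add(Mul(I, Pow(53, Rational(1, 2))), -10), 2)), -14058) = Add(Add(17, Pow(Add(-10, Mul(I, Pow(53, Rational(1, 2)))), 2)), -14058) = Add(-14041, Pow(Add(-10, Mul(I, Pow(53, Rational(1, 2)))), 2))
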